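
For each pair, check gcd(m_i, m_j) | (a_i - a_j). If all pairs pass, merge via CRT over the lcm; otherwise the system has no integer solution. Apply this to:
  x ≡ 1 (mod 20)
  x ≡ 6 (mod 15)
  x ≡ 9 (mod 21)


Moduli 20, 15, 21 are not pairwise coprime, so CRT works modulo lcm(m_i) when all pairwise compatibility conditions hold.
Pairwise compatibility: gcd(m_i, m_j) must divide a_i - a_j for every pair.
Merge one congruence at a time:
  Start: x ≡ 1 (mod 20).
  Combine with x ≡ 6 (mod 15): gcd(20, 15) = 5; 6 - 1 = 5, which IS divisible by 5, so compatible.
    Write x = 1 + 20·t and substitute into x ≡ 6 (mod 15): 20·t ≡ 6 − 1 = 5 (mod 15).
    Divide the congruence (and modulus) by g = 5: 4·t ≡ 1 (mod 3).
    Reduce coefficients mod 3: 1·t ≡ 1 (mod 3).
    So t ≡ 1 (mod 3).
    Then x = 1 + 20·1 = 21, valid modulo lcm(20, 15) = 60: x ≡ 21 (mod 60).
  Combine with x ≡ 9 (mod 21): gcd(60, 21) = 3; 9 - 21 = -12, which IS divisible by 3, so compatible.
    Write x = 21 + 60·t and substitute into x ≡ 9 (mod 21): 60·t ≡ 9 − 21 = -12 (mod 21).
    Divide the congruence (and modulus) by g = 3: 20·t ≡ -4 (mod 7).
    Reduce coefficients mod 7: 6·t ≡ 3 (mod 7).
    The inverse of 6 mod 7 is 6 (since 6·6 = 36 = 5·7 + 1), so t ≡ 6·3 = 18 ≡ 4 (mod 7).
    Then x = 21 + 60·4 = 261, valid modulo lcm(60, 21) = 420: x ≡ 261 (mod 420).
Verify: 261 mod 20 = 1, 261 mod 15 = 6, 261 mod 21 = 9.

x ≡ 261 (mod 420).


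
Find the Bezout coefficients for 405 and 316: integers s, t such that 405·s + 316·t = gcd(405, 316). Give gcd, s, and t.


Euclidean algorithm on (405, 316) — divide until remainder is 0:
  405 = 1 · 316 + 89
  316 = 3 · 89 + 49
  89 = 1 · 49 + 40
  49 = 1 · 40 + 9
  40 = 4 · 9 + 4
  9 = 2 · 4 + 1
  4 = 4 · 1 + 0
gcd(405, 316) = 1.
Track Bezout coefficients alongside the remainders: start with r₀ = 405 = a·1 + b·0 (s = 1, t = 0) and r₁ = 316 = a·0 + b·1 (s = 0, t = 1); each new remainder r_{k+1} = r_{k-1} − q_k·r_k inherits s_{k+1} = s_{k-1} − q_k·s_k, t_{k+1} = t_{k-1} − q_k·t_k, so r_k = a·s_k + b·t_k at every step:
  q = 1: r = 89, s = 1 − 1·0 = 1, t = 0 − 1·1 = -1  (check: 405·1 + 316·(-1) = 89)
  q = 3: r = 49, s = 0 − 3·1 = -3, t = 1 − 3·(-1) = 4  (check: 405·(-3) + 316·4 = 49)
  q = 1: r = 40, s = 1 − 1·(-3) = 4, t = -1 − 1·4 = -5  (check: 405·4 + 316·(-5) = 40)
  q = 1: r = 9, s = -3 − 1·4 = -7, t = 4 − 1·(-5) = 9  (check: 405·(-7) + 316·9 = 9)
  q = 4: r = 4, s = 4 − 4·(-7) = 32, t = -5 − 4·9 = -41  (check: 405·32 + 316·(-41) = 4)
  q = 2: r = 1, s = -7 − 2·32 = -71, t = 9 − 2·(-41) = 91  (check: 405·(-71) + 316·91 = 1)
The row with r = 1 (the gcd) gives the Bezout coefficients s = -71, t = 91.
Result: 405 · (-71) + 316 · (91) = 1.

gcd(405, 316) = 1; s = -71, t = 91 (check: 405·(-71) + 316·91 = 1).


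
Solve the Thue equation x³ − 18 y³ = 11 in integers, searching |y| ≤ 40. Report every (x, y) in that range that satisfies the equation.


The equation is x³ - 18y³ = 11. For fixed y, x³ = 18·y³ + 11, so a solution requires the RHS to be a perfect cube.
Strategy: iterate y from -40 to 40, compute RHS = 18·y³ + 11, and check whether it is a (positive or negative) perfect cube.
Check small values of y:
  y = 0: RHS = 11 is not a perfect cube.
  y = 1: RHS = 29 is not a perfect cube.
  y = -1: RHS = -7 is not a perfect cube.
  y = 2: RHS = 155 is not a perfect cube.
  y = -2: RHS = -133 is not a perfect cube.
  y = 3: RHS = 497 is not a perfect cube.
  y = -3: RHS = -475 is not a perfect cube.
Continuing the search up to |y| = 40 finds no solutions either.
No (x, y) in the scanned range satisfies the equation.

No integer solutions with |y| ≤ 40.


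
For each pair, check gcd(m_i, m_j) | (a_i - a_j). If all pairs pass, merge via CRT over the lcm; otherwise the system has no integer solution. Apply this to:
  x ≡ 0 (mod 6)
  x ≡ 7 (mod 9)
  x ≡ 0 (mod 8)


Moduli 6, 9, 8 are not pairwise coprime, so CRT works modulo lcm(m_i) when all pairwise compatibility conditions hold.
Pairwise compatibility: gcd(m_i, m_j) must divide a_i - a_j for every pair.
Merge one congruence at a time:
  Start: x ≡ 0 (mod 6).
  Combine with x ≡ 7 (mod 9): gcd(6, 9) = 3, and 7 - 0 = 7 is NOT divisible by 3.
    ⇒ system is inconsistent (no integer solution).

No solution (the system is inconsistent).


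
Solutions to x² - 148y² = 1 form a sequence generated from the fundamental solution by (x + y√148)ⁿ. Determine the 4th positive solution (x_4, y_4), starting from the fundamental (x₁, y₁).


Step 1: Find the fundamental solution (x₁, y₁) of x² - 148y² = 1.
  Expand √148 as a continued fraction. a₀ = ⌊√148⌋ = 12; iterate m_{k+1} = d_k·a_k − m_k, d_{k+1} = (148 − m_{k+1}²)/d_k, a_{k+1} = ⌊(a₀ + m_{k+1})/d_{k+1}⌋ (starting m₀ = 0, d₀ = 1), with convergents p_k = a_k·p_{k-1} + p_{k-2}, q_k = a_k·q_{k-1} + q_{k-2} (p₋₁ = 1, q₋₁ = 0):
  k = 0: a₀ = 12; p₀/q₀ = 12/1; p₀² − 148·q₀² = 144 − 148 = -4.
  k = 1: m = 12, d = 4, a = ⌊(12 + 12)/4⌋ = 6; p/q = (6·12 + 1)/(6·1 + 0) = 73/6; p² − 148·q² = 5329 − 5328 = 1.
  The first convergent with p² − 148·q² = 1 gives the fundamental solution (x₁, y₁) = (73, 6).
Step 2: Apply the recurrence (x_{n+1}, y_{n+1}) = (x₁x_n + 148y₁y_n, x₁y_n + y₁x_n) repeatedly.
  From (x_1, y_1) = (73, 6): x_2 = 73·73 + 148·6·6 = 10657; y_2 = 73·6 + 6·73 = 876.
  From (x_2, y_2) = (10657, 876): x_3 = 73·10657 + 148·6·876 = 1555849; y_3 = 73·876 + 6·10657 = 127890.
  From (x_3, y_3) = (1555849, 127890): x_4 = 73·1555849 + 148·6·127890 = 227143297; y_4 = 73·127890 + 6·1555849 = 18671064.
Step 3: Verify x_4² - 148·y_4² = 51594077372030209 - 51594077372030208 = 1 (should be 1). ✓

(x_1, y_1) = (73, 6); (x_4, y_4) = (227143297, 18671064).


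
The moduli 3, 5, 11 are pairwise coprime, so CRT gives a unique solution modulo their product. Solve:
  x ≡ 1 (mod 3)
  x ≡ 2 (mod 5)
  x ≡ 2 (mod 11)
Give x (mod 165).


Moduli 3, 5, 11 are pairwise coprime; by CRT there is a unique solution modulo M = 3 · 5 · 11 = 165.
Solve pairwise, accumulating the modulus:
  Start with x ≡ 1 (mod 3).
  Combine with x ≡ 2 (mod 5): since gcd(3, 5) = 1, we get a unique residue mod 15.
    Write x = 1 + 3·t and substitute into x ≡ 2 (mod 5): 3·t ≡ 2 − 1 = 1 (mod 5).
    The inverse of 3 mod 5 is 2 (since 3·2 = 6 = 1·5 + 1), so t ≡ 2·1 = 2 ≡ 2 (mod 5).
    Then x = 1 + 3·2 = 7, valid modulo lcm(3, 5) = 15: x ≡ 7 (mod 15).
  Combine with x ≡ 2 (mod 11): since gcd(15, 11) = 1, we get a unique residue mod 165.
    Write x = 7 + 15·t and substitute into x ≡ 2 (mod 11): 15·t ≡ 2 − 7 = -5 (mod 11).
    Reduce coefficients mod 11: 4·t ≡ 6 (mod 11).
    The inverse of 4 mod 11 is 3 (since 4·3 = 12 = 1·11 + 1), so t ≡ 3·6 = 18 ≡ 7 (mod 11).
    Then x = 7 + 15·7 = 112, valid modulo lcm(15, 11) = 165: x ≡ 112 (mod 165).
Verify: 112 mod 3 = 1 ✓, 112 mod 5 = 2 ✓, 112 mod 11 = 2 ✓.

x ≡ 112 (mod 165).


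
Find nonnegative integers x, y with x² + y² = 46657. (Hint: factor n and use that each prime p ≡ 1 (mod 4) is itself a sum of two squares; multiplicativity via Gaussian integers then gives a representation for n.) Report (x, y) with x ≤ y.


Step 1: Factor n = 46657 = 13 · 37 · 97.
Step 2: Check the mod-4 condition on each prime factor: 13 ≡ 1 (mod 4), exponent 1; 37 ≡ 1 (mod 4), exponent 1; 97 ≡ 1 (mod 4), exponent 1.
All primes ≡ 3 (mod 4) appear to even exponent (or don't appear), so by the two-squares theorem n IS expressible as a sum of two squares.
Step 3: Build a representation. Here n = 13 · 37 · 97 is a product of primes ≡ 1 (mod 4). Each prime p ≡ 1 (mod 4) is itself a sum of two squares; find a² by testing p − a² for a perfect square:
  13: 13 − 1² = 12, 13 − 2² = 9 = 3² ⇒ 13 = 2² + 3².
  37: 37 − 1² = 36 = 6² ⇒ 37 = 1² + 6².
  97: 97 − 1² = 96, 97 − 2² = 93, 97 − 3² = 88, 97 − 4² = 81 = 9² ⇒ 97 = 4² + 9².
  Combine using the Brahmagupta–Fibonacci identity (a² + b²)(c² + d²) = (ac − bd)² + (ad + bc)² = (ac + bd)² + (ad − bc)²:
  13 · 37 = 481: from (2² + 3²)(1² + 6²), take (2·1 − 3·6, 2·6 + 3·1) = (2 − 18, 12 + 3) = (-16, 15); dropping signs (only squares matter) gives (16, 15); check 16² + 15² = 256 + 225 = 481 ✓.
  481 · 97 = 46657: from (16² + 15²)(4² + 9²), take (16·4 − 15·9, 16·9 + 15·4) = (64 − 135, 144 + 60) = (-71, 204); dropping signs (only squares matter) gives (71, 204); check 71² + 204² = 5041 + 41616 = 46657 ✓.
Step 4: Order so x ≤ y and verify: 71² + 204² = 5041 + 41616 = 46657 = n. ✓

n = 46657 = 71² + 204² (one valid representation with x ≤ y).


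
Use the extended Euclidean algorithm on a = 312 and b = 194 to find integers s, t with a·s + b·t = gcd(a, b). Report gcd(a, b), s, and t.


Euclidean algorithm on (312, 194) — divide until remainder is 0:
  312 = 1 · 194 + 118
  194 = 1 · 118 + 76
  118 = 1 · 76 + 42
  76 = 1 · 42 + 34
  42 = 1 · 34 + 8
  34 = 4 · 8 + 2
  8 = 4 · 2 + 0
gcd(312, 194) = 2.
Track Bezout coefficients alongside the remainders: start with r₀ = 312 = a·1 + b·0 (s = 1, t = 0) and r₁ = 194 = a·0 + b·1 (s = 0, t = 1); each new remainder r_{k+1} = r_{k-1} − q_k·r_k inherits s_{k+1} = s_{k-1} − q_k·s_k, t_{k+1} = t_{k-1} − q_k·t_k, so r_k = a·s_k + b·t_k at every step:
  q = 1: r = 118, s = 1 − 1·0 = 1, t = 0 − 1·1 = -1  (check: 312·1 + 194·(-1) = 118)
  q = 1: r = 76, s = 0 − 1·1 = -1, t = 1 − 1·(-1) = 2  (check: 312·(-1) + 194·2 = 76)
  q = 1: r = 42, s = 1 − 1·(-1) = 2, t = -1 − 1·2 = -3  (check: 312·2 + 194·(-3) = 42)
  q = 1: r = 34, s = -1 − 1·2 = -3, t = 2 − 1·(-3) = 5  (check: 312·(-3) + 194·5 = 34)
  q = 1: r = 8, s = 2 − 1·(-3) = 5, t = -3 − 1·5 = -8  (check: 312·5 + 194·(-8) = 8)
  q = 4: r = 2, s = -3 − 4·5 = -23, t = 5 − 4·(-8) = 37  (check: 312·(-23) + 194·37 = 2)
The row with r = 2 (the gcd) gives the Bezout coefficients s = -23, t = 37.
Result: 312 · (-23) + 194 · (37) = 2.

gcd(312, 194) = 2; s = -23, t = 37 (check: 312·(-23) + 194·37 = 2).


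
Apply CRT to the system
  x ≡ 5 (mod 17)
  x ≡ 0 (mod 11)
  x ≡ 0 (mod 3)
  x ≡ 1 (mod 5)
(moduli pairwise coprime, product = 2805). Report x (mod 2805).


Product of moduli M = 17 · 11 · 3 · 5 = 2805.
Merge one congruence at a time:
  Start: x ≡ 5 (mod 17).
  Combine with x ≡ 0 (mod 11); new modulus lcm = 187.
    Write x = 5 + 17·t and substitute into x ≡ 0 (mod 11): 17·t ≡ 0 − 5 = -5 (mod 11).
    Reduce coefficients mod 11: 6·t ≡ 6 (mod 11).
    The inverse of 6 mod 11 is 2 (since 6·2 = 12 = 1·11 + 1), so t ≡ 2·6 = 12 ≡ 1 (mod 11).
    Then x = 5 + 17·1 = 22, valid modulo lcm(17, 11) = 187: x ≡ 22 (mod 187).
  Combine with x ≡ 0 (mod 3); new modulus lcm = 561.
    Write x = 22 + 187·t and substitute into x ≡ 0 (mod 3): 187·t ≡ 0 − 22 = -22 (mod 3).
    Reduce coefficients mod 3: 1·t ≡ 2 (mod 3).
    So t ≡ 2 (mod 3).
    Then x = 22 + 187·2 = 396, valid modulo lcm(187, 3) = 561: x ≡ 396 (mod 561).
  Combine with x ≡ 1 (mod 5); new modulus lcm = 2805.
    Write x = 396 + 561·t and substitute into x ≡ 1 (mod 5): 561·t ≡ 1 − 396 = -395 (mod 5).
    Reduce coefficients mod 5: 1·t ≡ 0 (mod 5).
    So t ≡ 0 (mod 5).
    Then x = 396 + 561·0 = 396, valid modulo lcm(561, 5) = 2805: x ≡ 396 (mod 2805).
Verify against each original: 396 mod 17 = 5, 396 mod 11 = 0, 396 mod 3 = 0, 396 mod 5 = 1.

x ≡ 396 (mod 2805).


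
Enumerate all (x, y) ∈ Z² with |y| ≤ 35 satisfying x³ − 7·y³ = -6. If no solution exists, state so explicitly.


The equation is x³ - 7y³ = -6. For fixed y, x³ = 7·y³ − 6, so a solution requires the RHS to be a perfect cube.
Strategy: iterate y from -35 to 35, compute RHS = 7·y³ − 6, and check whether it is a (positive or negative) perfect cube.
Check small values of y:
  y = 0: RHS = -6 is not a perfect cube.
  y = 1: RHS = 1 = (1)³ ⇒ x = 1 works.
  y = -1: RHS = -13 is not a perfect cube.
  y = 2: RHS = 50 is not a perfect cube.
  y = -2: RHS = -62 is not a perfect cube.
  y = 3: RHS = 183 is not a perfect cube.
  y = -3: RHS = -195 is not a perfect cube.
Continuing the search up to |y| = 35 finds no further solutions beyond those listed.
Collected solutions: (1, 1).

Solutions (with |y| ≤ 35): (1, 1).


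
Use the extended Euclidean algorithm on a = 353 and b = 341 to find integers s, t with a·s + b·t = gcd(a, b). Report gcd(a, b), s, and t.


Euclidean algorithm on (353, 341) — divide until remainder is 0:
  353 = 1 · 341 + 12
  341 = 28 · 12 + 5
  12 = 2 · 5 + 2
  5 = 2 · 2 + 1
  2 = 2 · 1 + 0
gcd(353, 341) = 1.
Track Bezout coefficients alongside the remainders: start with r₀ = 353 = a·1 + b·0 (s = 1, t = 0) and r₁ = 341 = a·0 + b·1 (s = 0, t = 1); each new remainder r_{k+1} = r_{k-1} − q_k·r_k inherits s_{k+1} = s_{k-1} − q_k·s_k, t_{k+1} = t_{k-1} − q_k·t_k, so r_k = a·s_k + b·t_k at every step:
  q = 1: r = 12, s = 1 − 1·0 = 1, t = 0 − 1·1 = -1  (check: 353·1 + 341·(-1) = 12)
  q = 28: r = 5, s = 0 − 28·1 = -28, t = 1 − 28·(-1) = 29  (check: 353·(-28) + 341·29 = 5)
  q = 2: r = 2, s = 1 − 2·(-28) = 57, t = -1 − 2·29 = -59  (check: 353·57 + 341·(-59) = 2)
  q = 2: r = 1, s = -28 − 2·57 = -142, t = 29 − 2·(-59) = 147  (check: 353·(-142) + 341·147 = 1)
The row with r = 1 (the gcd) gives the Bezout coefficients s = -142, t = 147.
Result: 353 · (-142) + 341 · (147) = 1.

gcd(353, 341) = 1; s = -142, t = 147 (check: 353·(-142) + 341·147 = 1).


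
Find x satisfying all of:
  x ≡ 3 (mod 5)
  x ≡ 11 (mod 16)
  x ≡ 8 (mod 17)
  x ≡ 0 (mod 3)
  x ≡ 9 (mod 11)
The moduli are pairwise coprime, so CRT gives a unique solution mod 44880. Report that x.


Product of moduli M = 5 · 16 · 17 · 3 · 11 = 44880.
Merge one congruence at a time:
  Start: x ≡ 3 (mod 5).
  Combine with x ≡ 11 (mod 16); new modulus lcm = 80.
    Write x = 3 + 5·t and substitute into x ≡ 11 (mod 16): 5·t ≡ 11 − 3 = 8 (mod 16).
    The inverse of 5 mod 16 is 13 (since 5·13 = 65 = 4·16 + 1), so t ≡ 13·8 = 104 ≡ 8 (mod 16).
    Then x = 3 + 5·8 = 43, valid modulo lcm(5, 16) = 80: x ≡ 43 (mod 80).
  Combine with x ≡ 8 (mod 17); new modulus lcm = 1360.
    Write x = 43 + 80·t and substitute into x ≡ 8 (mod 17): 80·t ≡ 8 − 43 = -35 (mod 17).
    Reduce coefficients mod 17: 12·t ≡ 16 (mod 17).
    The inverse of 12 mod 17 is 10 (since 12·10 = 120 = 7·17 + 1), so t ≡ 10·16 = 160 ≡ 7 (mod 17).
    Then x = 43 + 80·7 = 603, valid modulo lcm(80, 17) = 1360: x ≡ 603 (mod 1360).
  Combine with x ≡ 0 (mod 3); new modulus lcm = 4080.
    Write x = 603 + 1360·t and substitute into x ≡ 0 (mod 3): 1360·t ≡ 0 − 603 = -603 (mod 3).
    Reduce coefficients mod 3: 1·t ≡ 0 (mod 3).
    So t ≡ 0 (mod 3).
    Then x = 603 + 1360·0 = 603, valid modulo lcm(1360, 3) = 4080: x ≡ 603 (mod 4080).
  Combine with x ≡ 9 (mod 11); new modulus lcm = 44880.
    Write x = 603 + 4080·t and substitute into x ≡ 9 (mod 11): 4080·t ≡ 9 − 603 = -594 (mod 11).
    Reduce coefficients mod 11: 10·t ≡ 0 (mod 11).
    The inverse of 10 mod 11 is 10 (since 10·10 = 100 = 9·11 + 1), so t ≡ 10·0 = 0 ≡ 0 (mod 11).
    Then x = 603 + 4080·0 = 603, valid modulo lcm(4080, 11) = 44880: x ≡ 603 (mod 44880).
Verify against each original: 603 mod 5 = 3, 603 mod 16 = 11, 603 mod 17 = 8, 603 mod 3 = 0, 603 mod 11 = 9.

x ≡ 603 (mod 44880).


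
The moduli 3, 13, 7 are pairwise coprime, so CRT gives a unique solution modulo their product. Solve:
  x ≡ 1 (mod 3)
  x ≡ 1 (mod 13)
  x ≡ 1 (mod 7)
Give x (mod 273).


Moduli 3, 13, 7 are pairwise coprime; by CRT there is a unique solution modulo M = 3 · 13 · 7 = 273.
Solve pairwise, accumulating the modulus:
  Start with x ≡ 1 (mod 3).
  Combine with x ≡ 1 (mod 13): since gcd(3, 13) = 1, we get a unique residue mod 39.
    Write x = 1 + 3·t and substitute into x ≡ 1 (mod 13): 3·t ≡ 1 − 1 = 0 (mod 13).
    The inverse of 3 mod 13 is 9 (since 3·9 = 27 = 2·13 + 1), so t ≡ 9·0 = 0 ≡ 0 (mod 13).
    Then x = 1 + 3·0 = 1, valid modulo lcm(3, 13) = 39: x ≡ 1 (mod 39).
  Combine with x ≡ 1 (mod 7): since gcd(39, 7) = 1, we get a unique residue mod 273.
    Write x = 1 + 39·t and substitute into x ≡ 1 (mod 7): 39·t ≡ 1 − 1 = 0 (mod 7).
    Reduce coefficients mod 7: 4·t ≡ 0 (mod 7).
    The inverse of 4 mod 7 is 2 (since 4·2 = 8 = 1·7 + 1), so t ≡ 2·0 = 0 ≡ 0 (mod 7).
    Then x = 1 + 39·0 = 1, valid modulo lcm(39, 7) = 273: x ≡ 1 (mod 273).
Verify: 1 mod 3 = 1 ✓, 1 mod 13 = 1 ✓, 1 mod 7 = 1 ✓.

x ≡ 1 (mod 273).


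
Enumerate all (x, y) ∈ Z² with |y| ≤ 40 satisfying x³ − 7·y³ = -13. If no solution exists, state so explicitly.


The equation is x³ - 7y³ = -13. For fixed y, x³ = 7·y³ − 13, so a solution requires the RHS to be a perfect cube.
Strategy: iterate y from -40 to 40, compute RHS = 7·y³ − 13, and check whether it is a (positive or negative) perfect cube.
Check small values of y:
  y = 0: RHS = -13 is not a perfect cube.
  y = 1: RHS = -6 is not a perfect cube.
  y = -1: RHS = -20 is not a perfect cube.
  y = 2: RHS = 43 is not a perfect cube.
  y = -2: RHS = -69 is not a perfect cube.
  y = 3: RHS = 176 is not a perfect cube.
  y = -3: RHS = -202 is not a perfect cube.
Continuing the search up to |y| = 40 finds no solutions either.
No (x, y) in the scanned range satisfies the equation.

No integer solutions with |y| ≤ 40.


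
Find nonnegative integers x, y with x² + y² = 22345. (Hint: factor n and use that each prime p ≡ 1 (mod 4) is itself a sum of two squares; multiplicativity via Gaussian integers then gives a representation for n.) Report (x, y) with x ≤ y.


Step 1: Factor n = 22345 = 5 · 41 · 109.
Step 2: Check the mod-4 condition on each prime factor: 5 ≡ 1 (mod 4), exponent 1; 41 ≡ 1 (mod 4), exponent 1; 109 ≡ 1 (mod 4), exponent 1.
All primes ≡ 3 (mod 4) appear to even exponent (or don't appear), so by the two-squares theorem n IS expressible as a sum of two squares.
Step 3: Build a representation. Here n = 5 · 41 · 109 is a product of primes ≡ 1 (mod 4). Each prime p ≡ 1 (mod 4) is itself a sum of two squares; find a² by testing p − a² for a perfect square:
  5: 5 − 1² = 4 = 2² ⇒ 5 = 1² + 2².
  41: 41 − 1² = 40, 41 − 2² = 37, 41 − 3² = 32, 41 − 4² = 25 = 5² ⇒ 41 = 4² + 5².
  109: 109 − 1² = 108, 109 − 2² = 105, 109 − 3² = 100 = 10² ⇒ 109 = 3² + 10².
  Combine using the Brahmagupta–Fibonacci identity (a² + b²)(c² + d²) = (ac − bd)² + (ad + bc)² = (ac + bd)² + (ad − bc)²:
  5 · 41 = 205: from (1² + 2²)(4² + 5²), take (1·4 − 2·5, 1·5 + 2·4) = (4 − 10, 5 + 8) = (-6, 13); dropping signs (only squares matter) gives (6, 13); check 6² + 13² = 36 + 169 = 205 ✓.
  205 · 109 = 22345: from (6² + 13²)(3² + 10²), take (6·3 − 13·10, 6·10 + 13·3) = (18 − 130, 60 + 39) = (-112, 99); dropping signs (only squares matter) gives (112, 99); check 112² + 99² = 12544 + 9801 = 22345 ✓.
Step 4: Order so x ≤ y and verify: 99² + 112² = 9801 + 12544 = 22345 = n. ✓

n = 22345 = 99² + 112² (one valid representation with x ≤ y).


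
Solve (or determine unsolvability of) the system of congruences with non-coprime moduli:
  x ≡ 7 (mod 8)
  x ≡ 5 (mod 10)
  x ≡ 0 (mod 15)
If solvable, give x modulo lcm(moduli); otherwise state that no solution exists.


Moduli 8, 10, 15 are not pairwise coprime, so CRT works modulo lcm(m_i) when all pairwise compatibility conditions hold.
Pairwise compatibility: gcd(m_i, m_j) must divide a_i - a_j for every pair.
Merge one congruence at a time:
  Start: x ≡ 7 (mod 8).
  Combine with x ≡ 5 (mod 10): gcd(8, 10) = 2; 5 - 7 = -2, which IS divisible by 2, so compatible.
    Write x = 7 + 8·t and substitute into x ≡ 5 (mod 10): 8·t ≡ 5 − 7 = -2 (mod 10).
    Divide the congruence (and modulus) by g = 2: 4·t ≡ -1 (mod 5).
    Reduce coefficients mod 5: 4·t ≡ 4 (mod 5).
    The inverse of 4 mod 5 is 4 (since 4·4 = 16 = 3·5 + 1), so t ≡ 4·4 = 16 ≡ 1 (mod 5).
    Then x = 7 + 8·1 = 15, valid modulo lcm(8, 10) = 40: x ≡ 15 (mod 40).
  Combine with x ≡ 0 (mod 15): gcd(40, 15) = 5; 0 - 15 = -15, which IS divisible by 5, so compatible.
    Write x = 15 + 40·t and substitute into x ≡ 0 (mod 15): 40·t ≡ 0 − 15 = -15 (mod 15).
    Divide the congruence (and modulus) by g = 5: 8·t ≡ -3 (mod 3).
    Reduce coefficients mod 3: 2·t ≡ 0 (mod 3).
    The inverse of 2 mod 3 is 2 (since 2·2 = 4 = 1·3 + 1), so t ≡ 2·0 = 0 ≡ 0 (mod 3).
    Then x = 15 + 40·0 = 15, valid modulo lcm(40, 15) = 120: x ≡ 15 (mod 120).
Verify: 15 mod 8 = 7, 15 mod 10 = 5, 15 mod 15 = 0.

x ≡ 15 (mod 120).


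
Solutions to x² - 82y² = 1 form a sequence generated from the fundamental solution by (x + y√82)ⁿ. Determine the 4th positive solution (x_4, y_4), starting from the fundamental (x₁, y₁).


Step 1: Find the fundamental solution (x₁, y₁) of x² - 82y² = 1.
  Expand √82 as a continued fraction. a₀ = ⌊√82⌋ = 9; iterate m_{k+1} = d_k·a_k − m_k, d_{k+1} = (82 − m_{k+1}²)/d_k, a_{k+1} = ⌊(a₀ + m_{k+1})/d_{k+1}⌋ (starting m₀ = 0, d₀ = 1), with convergents p_k = a_k·p_{k-1} + p_{k-2}, q_k = a_k·q_{k-1} + q_{k-2} (p₋₁ = 1, q₋₁ = 0):
  k = 0: a₀ = 9; p₀/q₀ = 9/1; p₀² − 82·q₀² = 81 − 82 = -1.
  k = 1: m = 9, d = 1, a = ⌊(9 + 9)/1⌋ = 18; p/q = (18·9 + 1)/(18·1 + 0) = 163/18; p² − 82·q² = 26569 − 26568 = 1.
  The first convergent with p² − 82·q² = 1 gives the fundamental solution (x₁, y₁) = (163, 18).
Step 2: Apply the recurrence (x_{n+1}, y_{n+1}) = (x₁x_n + 82y₁y_n, x₁y_n + y₁x_n) repeatedly.
  From (x_1, y_1) = (163, 18): x_2 = 163·163 + 82·18·18 = 53137; y_2 = 163·18 + 18·163 = 5868.
  From (x_2, y_2) = (53137, 5868): x_3 = 163·53137 + 82·18·5868 = 17322499; y_3 = 163·5868 + 18·53137 = 1912950.
  From (x_3, y_3) = (17322499, 1912950): x_4 = 163·17322499 + 82·18·1912950 = 5647081537; y_4 = 163·1912950 + 18·17322499 = 623615832.
Step 3: Verify x_4² - 82·y_4² = 31889529885526282369 - 31889529885526282368 = 1 (should be 1). ✓

(x_1, y_1) = (163, 18); (x_4, y_4) = (5647081537, 623615832).


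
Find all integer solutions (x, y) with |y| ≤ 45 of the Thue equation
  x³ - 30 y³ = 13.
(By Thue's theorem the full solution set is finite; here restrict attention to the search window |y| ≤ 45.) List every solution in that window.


The equation is x³ - 30y³ = 13. For fixed y, x³ = 30·y³ + 13, so a solution requires the RHS to be a perfect cube.
Strategy: iterate y from -45 to 45, compute RHS = 30·y³ + 13, and check whether it is a (positive or negative) perfect cube.
Check small values of y:
  y = 0: RHS = 13 is not a perfect cube.
  y = 1: RHS = 43 is not a perfect cube.
  y = -1: RHS = -17 is not a perfect cube.
  y = 2: RHS = 253 is not a perfect cube.
  y = -2: RHS = -227 is not a perfect cube.
  y = 3: RHS = 823 is not a perfect cube.
  y = -3: RHS = -797 is not a perfect cube.
Continuing the search up to |y| = 45 finds no solutions either.
No (x, y) in the scanned range satisfies the equation.

No integer solutions with |y| ≤ 45.


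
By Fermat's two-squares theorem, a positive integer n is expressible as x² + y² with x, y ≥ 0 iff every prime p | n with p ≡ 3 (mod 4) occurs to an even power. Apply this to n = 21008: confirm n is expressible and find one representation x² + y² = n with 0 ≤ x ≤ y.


Step 1: Factor n = 21008 = 2^4 · 13 · 101.
Step 2: Check the mod-4 condition on each prime factor: 2 = 2 (special); 13 ≡ 1 (mod 4), exponent 1; 101 ≡ 1 (mod 4), exponent 1.
All primes ≡ 3 (mod 4) appear to even exponent (or don't appear), so by the two-squares theorem n IS expressible as a sum of two squares.
Step 3: Build a representation. Group n = k² · m with k = 4 and m = 13 · 101 = 1313 (a product of primes ≡ 1 (mod 4)); a representation of m scales to one of n via (k·x)² + (k·y)² = k²(x² + y²). Each prime p ≡ 1 (mod 4) is itself a sum of two squares; find a² by testing p − a² for a perfect square:
  13: 13 − 1² = 12, 13 − 2² = 9 = 3² ⇒ 13 = 2² + 3².
  101: 101 − 1² = 100 = 10² ⇒ 101 = 1² + 10².
  Combine using the Brahmagupta–Fibonacci identity (a² + b²)(c² + d²) = (ac − bd)² + (ad + bc)² = (ac + bd)² + (ad − bc)²:
  13 · 101 = 1313: from (2² + 3²)(1² + 10²), take (2·1 − 3·10, 2·10 + 3·1) = (2 − 30, 20 + 3) = (-28, 23); dropping signs (only squares matter) gives (28, 23); check 28² + 23² = 784 + 529 = 1313 ✓.
  Scale by k = 4: (4·28, 4·23) = (112, 92).
Step 4: Order so x ≤ y and verify: 92² + 112² = 8464 + 12544 = 21008 = n. ✓

n = 21008 = 92² + 112² (one valid representation with x ≤ y).


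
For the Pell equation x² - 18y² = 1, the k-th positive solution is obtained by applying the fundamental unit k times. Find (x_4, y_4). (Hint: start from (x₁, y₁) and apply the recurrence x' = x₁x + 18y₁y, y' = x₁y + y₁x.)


Step 1: Find the fundamental solution (x₁, y₁) of x² - 18y² = 1.
  Expand √18 as a continued fraction. a₀ = ⌊√18⌋ = 4; iterate m_{k+1} = d_k·a_k − m_k, d_{k+1} = (18 − m_{k+1}²)/d_k, a_{k+1} = ⌊(a₀ + m_{k+1})/d_{k+1}⌋ (starting m₀ = 0, d₀ = 1), with convergents p_k = a_k·p_{k-1} + p_{k-2}, q_k = a_k·q_{k-1} + q_{k-2} (p₋₁ = 1, q₋₁ = 0):
  k = 0: a₀ = 4; p₀/q₀ = 4/1; p₀² − 18·q₀² = 16 − 18 = -2.
  k = 1: m = 4, d = 2, a = ⌊(4 + 4)/2⌋ = 4; p/q = (4·4 + 1)/(4·1 + 0) = 17/4; p² − 18·q² = 289 − 288 = 1.
  The first convergent with p² − 18·q² = 1 gives the fundamental solution (x₁, y₁) = (17, 4).
Step 2: Apply the recurrence (x_{n+1}, y_{n+1}) = (x₁x_n + 18y₁y_n, x₁y_n + y₁x_n) repeatedly.
  From (x_1, y_1) = (17, 4): x_2 = 17·17 + 18·4·4 = 577; y_2 = 17·4 + 4·17 = 136.
  From (x_2, y_2) = (577, 136): x_3 = 17·577 + 18·4·136 = 19601; y_3 = 17·136 + 4·577 = 4620.
  From (x_3, y_3) = (19601, 4620): x_4 = 17·19601 + 18·4·4620 = 665857; y_4 = 17·4620 + 4·19601 = 156944.
Step 3: Verify x_4² - 18·y_4² = 443365544449 - 443365544448 = 1 (should be 1). ✓

(x_1, y_1) = (17, 4); (x_4, y_4) = (665857, 156944).


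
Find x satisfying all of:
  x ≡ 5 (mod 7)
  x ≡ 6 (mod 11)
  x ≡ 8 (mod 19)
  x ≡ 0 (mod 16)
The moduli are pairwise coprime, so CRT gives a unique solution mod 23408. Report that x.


Product of moduli M = 7 · 11 · 19 · 16 = 23408.
Merge one congruence at a time:
  Start: x ≡ 5 (mod 7).
  Combine with x ≡ 6 (mod 11); new modulus lcm = 77.
    Write x = 5 + 7·t and substitute into x ≡ 6 (mod 11): 7·t ≡ 6 − 5 = 1 (mod 11).
    The inverse of 7 mod 11 is 8 (since 7·8 = 56 = 5·11 + 1), so t ≡ 8·1 = 8 ≡ 8 (mod 11).
    Then x = 5 + 7·8 = 61, valid modulo lcm(7, 11) = 77: x ≡ 61 (mod 77).
  Combine with x ≡ 8 (mod 19); new modulus lcm = 1463.
    Write x = 61 + 77·t and substitute into x ≡ 8 (mod 19): 77·t ≡ 8 − 61 = -53 (mod 19).
    Reduce coefficients mod 19: 1·t ≡ 4 (mod 19).
    So t ≡ 4 (mod 19).
    Then x = 61 + 77·4 = 369, valid modulo lcm(77, 19) = 1463: x ≡ 369 (mod 1463).
  Combine with x ≡ 0 (mod 16); new modulus lcm = 23408.
    Write x = 369 + 1463·t and substitute into x ≡ 0 (mod 16): 1463·t ≡ 0 − 369 = -369 (mod 16).
    Reduce coefficients mod 16: 7·t ≡ 15 (mod 16).
    The inverse of 7 mod 16 is 7 (since 7·7 = 49 = 3·16 + 1), so t ≡ 7·15 = 105 ≡ 9 (mod 16).
    Then x = 369 + 1463·9 = 13536, valid modulo lcm(1463, 16) = 23408: x ≡ 13536 (mod 23408).
Verify against each original: 13536 mod 7 = 5, 13536 mod 11 = 6, 13536 mod 19 = 8, 13536 mod 16 = 0.

x ≡ 13536 (mod 23408).


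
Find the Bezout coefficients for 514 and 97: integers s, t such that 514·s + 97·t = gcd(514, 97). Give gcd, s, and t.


Euclidean algorithm on (514, 97) — divide until remainder is 0:
  514 = 5 · 97 + 29
  97 = 3 · 29 + 10
  29 = 2 · 10 + 9
  10 = 1 · 9 + 1
  9 = 9 · 1 + 0
gcd(514, 97) = 1.
Track Bezout coefficients alongside the remainders: start with r₀ = 514 = a·1 + b·0 (s = 1, t = 0) and r₁ = 97 = a·0 + b·1 (s = 0, t = 1); each new remainder r_{k+1} = r_{k-1} − q_k·r_k inherits s_{k+1} = s_{k-1} − q_k·s_k, t_{k+1} = t_{k-1} − q_k·t_k, so r_k = a·s_k + b·t_k at every step:
  q = 5: r = 29, s = 1 − 5·0 = 1, t = 0 − 5·1 = -5  (check: 514·1 + 97·(-5) = 29)
  q = 3: r = 10, s = 0 − 3·1 = -3, t = 1 − 3·(-5) = 16  (check: 514·(-3) + 97·16 = 10)
  q = 2: r = 9, s = 1 − 2·(-3) = 7, t = -5 − 2·16 = -37  (check: 514·7 + 97·(-37) = 9)
  q = 1: r = 1, s = -3 − 1·7 = -10, t = 16 − 1·(-37) = 53  (check: 514·(-10) + 97·53 = 1)
The row with r = 1 (the gcd) gives the Bezout coefficients s = -10, t = 53.
Result: 514 · (-10) + 97 · (53) = 1.

gcd(514, 97) = 1; s = -10, t = 53 (check: 514·(-10) + 97·53 = 1).


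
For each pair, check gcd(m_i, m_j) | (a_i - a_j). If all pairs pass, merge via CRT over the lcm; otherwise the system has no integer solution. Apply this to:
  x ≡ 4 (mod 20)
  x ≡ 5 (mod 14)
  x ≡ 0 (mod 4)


Moduli 20, 14, 4 are not pairwise coprime, so CRT works modulo lcm(m_i) when all pairwise compatibility conditions hold.
Pairwise compatibility: gcd(m_i, m_j) must divide a_i - a_j for every pair.
Merge one congruence at a time:
  Start: x ≡ 4 (mod 20).
  Combine with x ≡ 5 (mod 14): gcd(20, 14) = 2, and 5 - 4 = 1 is NOT divisible by 2.
    ⇒ system is inconsistent (no integer solution).

No solution (the system is inconsistent).


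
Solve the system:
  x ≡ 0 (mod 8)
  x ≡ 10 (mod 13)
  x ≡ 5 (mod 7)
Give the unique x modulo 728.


Moduli 8, 13, 7 are pairwise coprime; by CRT there is a unique solution modulo M = 8 · 13 · 7 = 728.
Solve pairwise, accumulating the modulus:
  Start with x ≡ 0 (mod 8).
  Combine with x ≡ 10 (mod 13): since gcd(8, 13) = 1, we get a unique residue mod 104.
    Write x = 0 + 8·t and substitute into x ≡ 10 (mod 13): 8·t ≡ 10 − 0 = 10 (mod 13).
    The inverse of 8 mod 13 is 5 (since 8·5 = 40 = 3·13 + 1), so t ≡ 5·10 = 50 ≡ 11 (mod 13).
    Then x = 0 + 8·11 = 88, valid modulo lcm(8, 13) = 104: x ≡ 88 (mod 104).
  Combine with x ≡ 5 (mod 7): since gcd(104, 7) = 1, we get a unique residue mod 728.
    Write x = 88 + 104·t and substitute into x ≡ 5 (mod 7): 104·t ≡ 5 − 88 = -83 (mod 7).
    Reduce coefficients mod 7: 6·t ≡ 1 (mod 7).
    The inverse of 6 mod 7 is 6 (since 6·6 = 36 = 5·7 + 1), so t ≡ 6·1 = 6 ≡ 6 (mod 7).
    Then x = 88 + 104·6 = 712, valid modulo lcm(104, 7) = 728: x ≡ 712 (mod 728).
Verify: 712 mod 8 = 0 ✓, 712 mod 13 = 10 ✓, 712 mod 7 = 5 ✓.

x ≡ 712 (mod 728).


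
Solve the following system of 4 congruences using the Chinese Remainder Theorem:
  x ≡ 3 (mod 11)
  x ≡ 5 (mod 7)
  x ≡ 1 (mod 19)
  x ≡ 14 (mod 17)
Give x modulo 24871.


Product of moduli M = 11 · 7 · 19 · 17 = 24871.
Merge one congruence at a time:
  Start: x ≡ 3 (mod 11).
  Combine with x ≡ 5 (mod 7); new modulus lcm = 77.
    Write x = 3 + 11·t and substitute into x ≡ 5 (mod 7): 11·t ≡ 5 − 3 = 2 (mod 7).
    Reduce coefficients mod 7: 4·t ≡ 2 (mod 7).
    The inverse of 4 mod 7 is 2 (since 4·2 = 8 = 1·7 + 1), so t ≡ 2·2 = 4 ≡ 4 (mod 7).
    Then x = 3 + 11·4 = 47, valid modulo lcm(11, 7) = 77: x ≡ 47 (mod 77).
  Combine with x ≡ 1 (mod 19); new modulus lcm = 1463.
    Write x = 47 + 77·t and substitute into x ≡ 1 (mod 19): 77·t ≡ 1 − 47 = -46 (mod 19).
    Reduce coefficients mod 19: 1·t ≡ 11 (mod 19).
    So t ≡ 11 (mod 19).
    Then x = 47 + 77·11 = 894, valid modulo lcm(77, 19) = 1463: x ≡ 894 (mod 1463).
  Combine with x ≡ 14 (mod 17); new modulus lcm = 24871.
    Write x = 894 + 1463·t and substitute into x ≡ 14 (mod 17): 1463·t ≡ 14 − 894 = -880 (mod 17).
    Reduce coefficients mod 17: 1·t ≡ 4 (mod 17).
    So t ≡ 4 (mod 17).
    Then x = 894 + 1463·4 = 6746, valid modulo lcm(1463, 17) = 24871: x ≡ 6746 (mod 24871).
Verify against each original: 6746 mod 11 = 3, 6746 mod 7 = 5, 6746 mod 19 = 1, 6746 mod 17 = 14.

x ≡ 6746 (mod 24871).


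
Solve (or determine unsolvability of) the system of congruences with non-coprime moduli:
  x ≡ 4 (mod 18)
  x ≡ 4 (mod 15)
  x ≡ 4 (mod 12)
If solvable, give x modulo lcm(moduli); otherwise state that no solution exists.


Moduli 18, 15, 12 are not pairwise coprime, so CRT works modulo lcm(m_i) when all pairwise compatibility conditions hold.
Pairwise compatibility: gcd(m_i, m_j) must divide a_i - a_j for every pair.
Merge one congruence at a time:
  Start: x ≡ 4 (mod 18).
  Combine with x ≡ 4 (mod 15): gcd(18, 15) = 3; 4 - 4 = 0, which IS divisible by 3, so compatible.
    Write x = 4 + 18·t and substitute into x ≡ 4 (mod 15): 18·t ≡ 4 − 4 = 0 (mod 15).
    Divide the congruence (and modulus) by g = 3: 6·t ≡ 0 (mod 5).
    Reduce coefficients mod 5: 1·t ≡ 0 (mod 5).
    So t ≡ 0 (mod 5).
    Then x = 4 + 18·0 = 4, valid modulo lcm(18, 15) = 90: x ≡ 4 (mod 90).
  Combine with x ≡ 4 (mod 12): gcd(90, 12) = 6; 4 - 4 = 0, which IS divisible by 6, so compatible.
    Write x = 4 + 90·t and substitute into x ≡ 4 (mod 12): 90·t ≡ 4 − 4 = 0 (mod 12).
    Divide the congruence (and modulus) by g = 6: 15·t ≡ 0 (mod 2).
    Reduce coefficients mod 2: 1·t ≡ 0 (mod 2).
    So t ≡ 0 (mod 2).
    Then x = 4 + 90·0 = 4, valid modulo lcm(90, 12) = 180: x ≡ 4 (mod 180).
Verify: 4 mod 18 = 4, 4 mod 15 = 4, 4 mod 12 = 4.

x ≡ 4 (mod 180).


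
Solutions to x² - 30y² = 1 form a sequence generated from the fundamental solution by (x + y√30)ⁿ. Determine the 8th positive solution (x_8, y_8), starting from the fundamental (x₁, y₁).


Step 1: Find the fundamental solution (x₁, y₁) of x² - 30y² = 1.
  Expand √30 as a continued fraction. a₀ = ⌊√30⌋ = 5; iterate m_{k+1} = d_k·a_k − m_k, d_{k+1} = (30 − m_{k+1}²)/d_k, a_{k+1} = ⌊(a₀ + m_{k+1})/d_{k+1}⌋ (starting m₀ = 0, d₀ = 1), with convergents p_k = a_k·p_{k-1} + p_{k-2}, q_k = a_k·q_{k-1} + q_{k-2} (p₋₁ = 1, q₋₁ = 0):
  k = 0: a₀ = 5; p₀/q₀ = 5/1; p₀² − 30·q₀² = 25 − 30 = -5.
  k = 1: m = 5, d = 5, a = ⌊(5 + 5)/5⌋ = 2; p/q = (2·5 + 1)/(2·1 + 0) = 11/2; p² − 30·q² = 121 − 120 = 1.
  The first convergent with p² − 30·q² = 1 gives the fundamental solution (x₁, y₁) = (11, 2).
Step 2: Apply the recurrence (x_{n+1}, y_{n+1}) = (x₁x_n + 30y₁y_n, x₁y_n + y₁x_n) repeatedly.
  From (x_1, y_1) = (11, 2): x_2 = 11·11 + 30·2·2 = 241; y_2 = 11·2 + 2·11 = 44.
  From (x_2, y_2) = (241, 44): x_3 = 11·241 + 30·2·44 = 5291; y_3 = 11·44 + 2·241 = 966.
  From (x_3, y_3) = (5291, 966): x_4 = 11·5291 + 30·2·966 = 116161; y_4 = 11·966 + 2·5291 = 21208.
  From (x_4, y_4) = (116161, 21208): x_5 = 11·116161 + 30·2·21208 = 2550251; y_5 = 11·21208 + 2·116161 = 465610.
  From (x_5, y_5) = (2550251, 465610): x_6 = 11·2550251 + 30·2·465610 = 55989361; y_6 = 11·465610 + 2·2550251 = 10222212.
  From (x_6, y_6) = (55989361, 10222212): x_7 = 11·55989361 + 30·2·10222212 = 1229215691; y_7 = 11·10222212 + 2·55989361 = 224423054.
  From (x_7, y_7) = (1229215691, 224423054): x_8 = 11·1229215691 + 30·2·224423054 = 26986755841; y_8 = 11·224423054 + 2·1229215691 = 4927084976.
Step 3: Verify x_8² - 30·y_8² = 728284990821747617281 - 728284990821747617280 = 1 (should be 1). ✓

(x_1, y_1) = (11, 2); (x_8, y_8) = (26986755841, 4927084976).


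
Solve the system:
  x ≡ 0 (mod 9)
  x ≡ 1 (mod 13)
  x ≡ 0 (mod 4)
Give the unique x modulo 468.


Moduli 9, 13, 4 are pairwise coprime; by CRT there is a unique solution modulo M = 9 · 13 · 4 = 468.
Solve pairwise, accumulating the modulus:
  Start with x ≡ 0 (mod 9).
  Combine with x ≡ 1 (mod 13): since gcd(9, 13) = 1, we get a unique residue mod 117.
    Write x = 0 + 9·t and substitute into x ≡ 1 (mod 13): 9·t ≡ 1 − 0 = 1 (mod 13).
    The inverse of 9 mod 13 is 3 (since 9·3 = 27 = 2·13 + 1), so t ≡ 3·1 = 3 ≡ 3 (mod 13).
    Then x = 0 + 9·3 = 27, valid modulo lcm(9, 13) = 117: x ≡ 27 (mod 117).
  Combine with x ≡ 0 (mod 4): since gcd(117, 4) = 1, we get a unique residue mod 468.
    Write x = 27 + 117·t and substitute into x ≡ 0 (mod 4): 117·t ≡ 0 − 27 = -27 (mod 4).
    Reduce coefficients mod 4: 1·t ≡ 1 (mod 4).
    So t ≡ 1 (mod 4).
    Then x = 27 + 117·1 = 144, valid modulo lcm(117, 4) = 468: x ≡ 144 (mod 468).
Verify: 144 mod 9 = 0 ✓, 144 mod 13 = 1 ✓, 144 mod 4 = 0 ✓.

x ≡ 144 (mod 468).


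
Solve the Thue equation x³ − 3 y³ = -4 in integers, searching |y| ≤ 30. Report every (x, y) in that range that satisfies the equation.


The equation is x³ - 3y³ = -4. For fixed y, x³ = 3·y³ − 4, so a solution requires the RHS to be a perfect cube.
Strategy: iterate y from -30 to 30, compute RHS = 3·y³ − 4, and check whether it is a (positive or negative) perfect cube.
Check small values of y:
  y = 0: RHS = -4 is not a perfect cube.
  y = 1: RHS = -1 = (-1)³ ⇒ x = -1 works.
  y = -1: RHS = -7 is not a perfect cube.
  y = 2: RHS = 20 is not a perfect cube.
  y = -2: RHS = -28 is not a perfect cube.
  y = 3: RHS = 77 is not a perfect cube.
  y = -3: RHS = -85 is not a perfect cube.
Continuing the search up to |y| = 30 finds no further solutions beyond those listed.
Collected solutions: (-1, 1).

Solutions (with |y| ≤ 30): (-1, 1).


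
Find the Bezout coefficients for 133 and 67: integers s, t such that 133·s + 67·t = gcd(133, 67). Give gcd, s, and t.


Euclidean algorithm on (133, 67) — divide until remainder is 0:
  133 = 1 · 67 + 66
  67 = 1 · 66 + 1
  66 = 66 · 1 + 0
gcd(133, 67) = 1.
Track Bezout coefficients alongside the remainders: start with r₀ = 133 = a·1 + b·0 (s = 1, t = 0) and r₁ = 67 = a·0 + b·1 (s = 0, t = 1); each new remainder r_{k+1} = r_{k-1} − q_k·r_k inherits s_{k+1} = s_{k-1} − q_k·s_k, t_{k+1} = t_{k-1} − q_k·t_k, so r_k = a·s_k + b·t_k at every step:
  q = 1: r = 66, s = 1 − 1·0 = 1, t = 0 − 1·1 = -1  (check: 133·1 + 67·(-1) = 66)
  q = 1: r = 1, s = 0 − 1·1 = -1, t = 1 − 1·(-1) = 2  (check: 133·(-1) + 67·2 = 1)
The row with r = 1 (the gcd) gives the Bezout coefficients s = -1, t = 2.
Result: 133 · (-1) + 67 · (2) = 1.

gcd(133, 67) = 1; s = -1, t = 2 (check: 133·(-1) + 67·2 = 1).


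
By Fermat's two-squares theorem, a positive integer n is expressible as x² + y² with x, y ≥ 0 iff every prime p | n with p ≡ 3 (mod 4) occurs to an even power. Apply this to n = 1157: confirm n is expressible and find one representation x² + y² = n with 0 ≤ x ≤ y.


Step 1: Factor n = 1157 = 13 · 89.
Step 2: Check the mod-4 condition on each prime factor: 13 ≡ 1 (mod 4), exponent 1; 89 ≡ 1 (mod 4), exponent 1.
All primes ≡ 3 (mod 4) appear to even exponent (or don't appear), so by the two-squares theorem n IS expressible as a sum of two squares.
Step 3: Build a representation. Here n = 13 · 89 is a product of primes ≡ 1 (mod 4). Each prime p ≡ 1 (mod 4) is itself a sum of two squares; find a² by testing p − a² for a perfect square:
  13: 13 − 1² = 12, 13 − 2² = 9 = 3² ⇒ 13 = 2² + 3².
  89: 89 − 1² = 88, 89 − 2² = 85, 89 − 3² = 80, 89 − 4² = 73, 89 − 5² = 64 = 8² ⇒ 89 = 5² + 8².
  Combine using the Brahmagupta–Fibonacci identity (a² + b²)(c² + d²) = (ac − bd)² + (ad + bc)² = (ac + bd)² + (ad − bc)²:
  13 · 89 = 1157: from (2² + 3²)(5² + 8²), take (2·5 − 3·8, 2·8 + 3·5) = (10 − 24, 16 + 15) = (-14, 31); dropping signs (only squares matter) gives (14, 31); check 14² + 31² = 196 + 961 = 1157 ✓.
Step 4: Order so x ≤ y and verify: 14² + 31² = 196 + 961 = 1157 = n. ✓

n = 1157 = 14² + 31² (one valid representation with x ≤ y).


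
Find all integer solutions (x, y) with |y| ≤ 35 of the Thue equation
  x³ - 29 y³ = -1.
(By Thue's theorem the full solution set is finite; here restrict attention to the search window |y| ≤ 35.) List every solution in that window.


The equation is x³ - 29y³ = -1. For fixed y, x³ = 29·y³ − 1, so a solution requires the RHS to be a perfect cube.
Strategy: iterate y from -35 to 35, compute RHS = 29·y³ − 1, and check whether it is a (positive or negative) perfect cube.
Check small values of y:
  y = 0: RHS = -1 = (-1)³ ⇒ x = -1 works.
  y = 1: RHS = 28 is not a perfect cube.
  y = -1: RHS = -30 is not a perfect cube.
  y = 2: RHS = 231 is not a perfect cube.
  y = -2: RHS = -233 is not a perfect cube.
  y = 3: RHS = 782 is not a perfect cube.
  y = -3: RHS = -784 is not a perfect cube.
Continuing the search up to |y| = 35 finds no further solutions beyond those listed.
Collected solutions: (-1, 0).

Solutions (with |y| ≤ 35): (-1, 0).
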